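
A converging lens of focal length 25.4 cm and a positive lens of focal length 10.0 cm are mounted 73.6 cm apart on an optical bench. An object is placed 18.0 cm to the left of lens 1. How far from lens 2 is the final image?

10.8 cm

Lens 1: 1/d_i1 = 1/f₁ − 1/d_o1 = 1/(25.4) − 1/(18.0) = -0.01619, so d_i1 = -61.78 cm.
The intermediate image is 61.78 cm to the left of lens 1 (virtual), which is 73.6 − (-61.78) = 135.4 cm to the left of lens 2, so d_o2 = +135.4 cm.
Lens 2: 1/d_i2 = 1/f₂ − 1/d_o2 = 1/(10.0) − 1/(135.4) = 0.09261, so d_i2 = 10.8 cm.
The final image is real, 10.8 cm to the right of lens 2 (overall magnification ≈ -0.27).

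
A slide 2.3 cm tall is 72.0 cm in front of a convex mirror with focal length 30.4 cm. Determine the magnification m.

m = +0.297

For a convex mirror, f = -30.4 cm.
1/d_i = 1/f − 1/d_o = 1/(-30.40) − 1/(72.0) = -0.04678, so d_i = -21.37 cm.
m = −d_i/d_o = −(-21.37)/(72.0) = +0.297.
The image is virtual, upright and reduced, behind the mirror.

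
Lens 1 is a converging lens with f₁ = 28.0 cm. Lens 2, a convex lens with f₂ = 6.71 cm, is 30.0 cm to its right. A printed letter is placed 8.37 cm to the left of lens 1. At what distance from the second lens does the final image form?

Lens 1: 1/d_i1 = 1/f₁ − 1/d_o1 = 1/(28.0) − 1/(8.37) = -0.08376, so d_i1 = -11.94 cm.
The intermediate image is 11.94 cm to the left of lens 1 (virtual), which is 30.0 − (-11.94) = 41.94 cm to the left of lens 2, so d_o2 = +41.94 cm.
Lens 2: 1/d_i2 = 1/f₂ − 1/d_o2 = 1/(6.71) − 1/(41.94) = 0.1252, so d_i2 = 7.99 cm.
The final image is real, 7.99 cm to the right of lens 2 (overall magnification ≈ -0.27).

7.99 cm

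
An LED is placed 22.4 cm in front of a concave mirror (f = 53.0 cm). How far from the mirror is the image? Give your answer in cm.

Mirror equation: 1/v = 1/f − 1/u = 1/(53.00) − 1/(22.4) = 0.01887 − 0.04464 = -0.02577, so v = -38.8 cm.
The image is virtual, upright and enlarged, behind the mirror.

38.8 cm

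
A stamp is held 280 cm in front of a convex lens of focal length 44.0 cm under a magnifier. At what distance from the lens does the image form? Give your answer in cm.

52.2 cm

Lens equation: 1/d_i = 1/f − 1/d_o = 1/(44.00) − 1/(280) = 0.02273 − 0.003571 = 0.01916, so d_i = 52.2 cm.
The image is real, inverted and reduced, on the far side of the lens.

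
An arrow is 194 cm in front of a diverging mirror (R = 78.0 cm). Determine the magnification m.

m = +0.167

f = R/2 = 78.0/2 = 39.00 cm; for a diverging mirror, f = -39.00 cm.
1/d_i = 1/f − 1/d_o = 1/(-39.00) − 1/(194) = -0.03080, so d_i = -32.47 cm.
m = −d_i/d_o = −(-32.47)/(194) = +0.167.
The image is virtual, upright and reduced, behind the mirror.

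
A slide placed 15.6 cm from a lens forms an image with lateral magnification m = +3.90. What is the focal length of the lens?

m = −d_i/d_o ⇒ d_i = −m·d_o = −(+3.90)·(15.6) = -60.84 cm.
1/f = 1/d_o + 1/d_i = 1/(15.6) + 1/(-60.84) = 0.04767, so f = 21.0 cm.
Since f is positive, the lens is converging.

f = 21.0 cm (converging)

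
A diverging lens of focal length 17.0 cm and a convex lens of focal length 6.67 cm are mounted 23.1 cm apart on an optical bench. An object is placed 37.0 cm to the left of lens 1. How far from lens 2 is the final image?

Lens 1 is diverging, so f₁ = −17.0 cm.
Lens 1: 1/d_i1 = 1/f₁ − 1/d_o1 = 1/(-17.0) − 1/(37.0) = -0.08585, so d_i1 = -11.65 cm.
The intermediate image is 11.65 cm to the left of lens 1 (virtual), which is 23.1 − (-11.65) = 34.75 cm to the left of lens 2, so d_o2 = +34.75 cm.
Lens 2: 1/d_i2 = 1/f₂ − 1/d_o2 = 1/(6.67) − 1/(34.75) = 0.1211, so d_i2 = 8.25 cm.
The final image is real, 8.25 cm to the right of lens 2 (overall magnification ≈ -0.075).

8.25 cm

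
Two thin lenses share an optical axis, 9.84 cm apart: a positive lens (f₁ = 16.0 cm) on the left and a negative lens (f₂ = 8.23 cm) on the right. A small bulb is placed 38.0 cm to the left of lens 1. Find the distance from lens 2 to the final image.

Lens 1: 1/d_i1 = 1/f₁ − 1/d_o1 = 1/(16.0) − 1/(38.0) = 0.03618, so d_i1 = 27.64 cm.
The intermediate image is 27.64 cm to the right of lens 1, which lies 17.80 cm to the right of lens 2 — a virtual object — so d_o2 = −17.80 cm.
Lens 2 is diverging, so f₂ = −8.23 cm.
Lens 2: 1/d_i2 = 1/f₂ − 1/d_o2 = 1/(-8.23) − 1/(-17.80) = -0.06533, so d_i2 = -15.3 cm.
The final image is virtual, 15.3 cm to the left of lens 2 (overall magnification ≈ 0.63).

15.3 cm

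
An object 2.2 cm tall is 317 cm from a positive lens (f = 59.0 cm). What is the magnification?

1/d_i = 1/f − 1/d_o = 1/(59.00) − 1/(317) = 0.01379, so d_i = 72.49 cm.
m = −d_i/d_o = −(72.49)/(317) = -0.229.
The image is real, inverted and reduced, on the far side of the lens.

m = -0.229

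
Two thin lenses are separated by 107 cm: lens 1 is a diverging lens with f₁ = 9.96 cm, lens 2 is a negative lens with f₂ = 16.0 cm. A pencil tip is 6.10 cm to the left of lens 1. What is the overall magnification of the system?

f₁ = −9.96 cm (diverging).
Lens 1: 1/d_i1 = 1/(-9.96) − 1/(6.10) = -0.2643, so d_i1 = -3.783 cm; m₁ = −d_i1/d_o1 = +0.6202.
d_o2 = 107 − (-3.783) = 110.8 cm.
f₂ = −16.0 cm (diverging).
Lens 2: 1/d_i2 = 1/(-16.0) − 1/(110.8) = -0.07153, so d_i2 = -13.98 cm; m₂ = −d_i2/d_o2 = +0.1262.
m = m₁·m₂ = (+0.6202)(+0.1262) = +0.0783.

m = +0.0783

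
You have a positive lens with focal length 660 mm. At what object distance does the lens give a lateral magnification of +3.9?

m = −d_i/d_o ⇒ d_i = −m·d_o.
1/f = 1/d_o + 1/d_i = 1/d_o − 1/(m·d_o) = (1 − 1/m)/d_o, so d_o = f(1 − 1/m) = (660.0)(1 − 1/(+3.9)) = 491 mm.

491 mm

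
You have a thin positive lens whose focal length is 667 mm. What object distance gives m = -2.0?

m = −d_i/d_o ⇒ d_i = −m·d_o.
1/f = 1/d_o + 1/d_i = 1/d_o − 1/(m·d_o) = (1 − 1/m)/d_o, so d_o = f(1 − 1/m) = (667.0)(1 − 1/(-2.0)) = 1000 mm.

1000 mm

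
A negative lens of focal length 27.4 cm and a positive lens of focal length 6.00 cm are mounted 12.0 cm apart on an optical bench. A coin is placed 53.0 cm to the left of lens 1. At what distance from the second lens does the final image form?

7.50 cm

Lens 1 is diverging, so f₁ = −27.4 cm.
Lens 1: 1/d_i1 = 1/f₁ − 1/d_o1 = 1/(-27.4) − 1/(53.0) = -0.05536, so d_i1 = -18.06 cm.
The intermediate image is 18.06 cm to the left of lens 1 (virtual), which is 12.0 − (-18.06) = 30.06 cm to the left of lens 2, so d_o2 = +30.06 cm.
Lens 2: 1/d_i2 = 1/f₂ − 1/d_o2 = 1/(6.00) − 1/(30.06) = 0.1334, so d_i2 = 7.50 cm.
The final image is real, 7.50 cm to the right of lens 2 (overall magnification ≈ -0.085).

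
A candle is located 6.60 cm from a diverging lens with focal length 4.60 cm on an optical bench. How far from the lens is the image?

For a diverging lens, f = -4.60 cm.
Lens equation: 1/v = 1/f − 1/u = 1/(-4.600) − 1/(6.60) = -0.2174 − 0.1515 = -0.3689, so v = -2.71 cm.
The image is virtual, upright and reduced, on the same side as the object.

2.71 cm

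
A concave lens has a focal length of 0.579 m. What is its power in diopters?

P = -1.73 D

For a concave lens, f = −0.579 m.
P = 1/f = 1/(-0.579 m) = -1.73 D.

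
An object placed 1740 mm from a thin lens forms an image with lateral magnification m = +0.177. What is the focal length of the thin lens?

f = -374 mm (diverging)

m = −d_i/d_o ⇒ d_i = −m·d_o = −(+0.177)·(1740) = -308.0 mm.
1/f = 1/d_o + 1/d_i = 1/(1740) + 1/(-308.0) = -0.002672, so f = -374 mm.
Since f is negative, the thin lens is diverging.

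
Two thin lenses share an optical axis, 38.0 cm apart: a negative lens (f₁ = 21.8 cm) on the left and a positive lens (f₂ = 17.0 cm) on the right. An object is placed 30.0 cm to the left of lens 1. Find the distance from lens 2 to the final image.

Lens 1 is diverging, so f₁ = −21.8 cm.
Lens 1: 1/d_i1 = 1/f₁ − 1/d_o1 = 1/(-21.8) − 1/(30.0) = -0.07920, so d_i1 = -12.63 cm.
The intermediate image is 12.63 cm to the left of lens 1 (virtual), which is 38.0 − (-12.63) = 50.63 cm to the left of lens 2, so d_o2 = +50.63 cm.
Lens 2: 1/d_i2 = 1/f₂ − 1/d_o2 = 1/(17.0) − 1/(50.63) = 0.03907, so d_i2 = 25.6 cm.
The final image is real, 25.6 cm to the right of lens 2 (overall magnification ≈ -0.21).

25.6 cm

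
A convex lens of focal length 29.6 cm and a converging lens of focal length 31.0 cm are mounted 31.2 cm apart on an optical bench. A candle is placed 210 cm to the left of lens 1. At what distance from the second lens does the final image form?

Lens 1: 1/d_i1 = 1/f₁ − 1/d_o1 = 1/(29.6) − 1/(210) = 0.02902, so d_i1 = 34.46 cm.
The intermediate image is 34.46 cm to the right of lens 1, which lies 3.260 cm to the right of lens 2 — a virtual object — so d_o2 = −3.260 cm.
Lens 2: 1/d_i2 = 1/f₂ − 1/d_o2 = 1/(31.0) − 1/(-3.260) = 0.3390, so d_i2 = 2.95 cm.
The final image is real, 2.95 cm to the right of lens 2 (overall magnification ≈ -0.15).

2.95 cm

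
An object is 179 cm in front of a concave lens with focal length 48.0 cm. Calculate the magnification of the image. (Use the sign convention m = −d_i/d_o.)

m = +0.211

For a concave lens, f = -48.0 cm.
1/d_i = 1/f − 1/d_o = 1/(-48.00) − 1/(179) = -0.02642, so d_i = -37.85 cm.
m = −d_i/d_o = −(-37.85)/(179) = +0.211.
The image is virtual, upright and reduced, on the same side as the object.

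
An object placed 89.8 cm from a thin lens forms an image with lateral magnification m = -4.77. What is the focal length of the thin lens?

f = 74.2 cm (converging)

m = −d_i/d_o ⇒ d_i = −m·d_o = −(-4.77)·(89.8) = 428.3 cm.
1/f = 1/d_o + 1/d_i = 1/(89.8) + 1/(428.3) = 0.01347, so f = 74.2 cm.
Since f is positive, the thin lens is converging.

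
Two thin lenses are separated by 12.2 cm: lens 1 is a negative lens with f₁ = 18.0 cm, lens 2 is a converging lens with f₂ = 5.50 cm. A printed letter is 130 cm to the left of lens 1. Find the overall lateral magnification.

f₁ = −18.0 cm (diverging).
Lens 1: 1/d_i1 = 1/(-18.0) − 1/(130) = -0.06325, so d_i1 = -15.81 cm; m₁ = −d_i1/d_o1 = +0.1216.
d_o2 = 12.2 − (-15.81) = 28.01 cm.
Lens 2: 1/d_i2 = 1/(5.50) − 1/(28.01) = 0.1461, so d_i2 = 6.844 cm; m₂ = −d_i2/d_o2 = -0.2443.
m = m₁·m₂ = (+0.1216)(-0.2443) = -0.0297.

m = -0.0297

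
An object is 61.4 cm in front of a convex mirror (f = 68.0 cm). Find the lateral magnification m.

For a convex mirror, f = -68.0 cm.
1/d_i = 1/f − 1/d_o = 1/(-68.00) − 1/(61.4) = -0.03099, so d_i = -32.27 cm.
m = −d_i/d_o = −(-32.27)/(61.4) = +0.526.
The image is virtual, upright and reduced, behind the mirror.

m = +0.526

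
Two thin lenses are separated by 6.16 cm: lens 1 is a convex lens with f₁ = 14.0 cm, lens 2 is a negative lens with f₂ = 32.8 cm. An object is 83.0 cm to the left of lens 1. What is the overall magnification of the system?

m = -0.301

Lens 1: 1/d_i1 = 1/(14.0) − 1/(83.0) = 0.05938, so d_i1 = 16.84 cm; m₁ = −d_i1/d_o1 = -0.2029.
d_o2 = 6.16 − (16.84) = -10.68 cm (virtual object).
f₂ = −32.8 cm (diverging).
Lens 2: 1/d_i2 = 1/(-32.8) − 1/(-10.68) = 0.06315, so d_i2 = 15.84 cm; m₂ = −d_i2/d_o2 = +1.483.
m = m₁·m₂ = (-0.2029)(+1.483) = -0.301.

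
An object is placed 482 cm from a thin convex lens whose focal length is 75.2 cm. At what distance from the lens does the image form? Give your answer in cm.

Thin-lens equation: 1/d_i = 1/f − 1/d_o = 1/(75.20) − 1/(482) = 0.01330 − 0.002075 = 0.01122, so d_i = 89.1 cm.
The image is real, inverted and reduced, on the far side of the lens.

89.1 cm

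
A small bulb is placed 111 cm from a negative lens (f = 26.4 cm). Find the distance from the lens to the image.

For a negative lens, f = -26.4 cm.
Thin-lens equation: 1/d_i = 1/f − 1/d_o = 1/(-26.40) − 1/(111) = -0.03788 − 0.009009 = -0.04689, so d_i = -21.3 cm.
The image is virtual, upright and reduced, on the same side as the object.

21.3 cm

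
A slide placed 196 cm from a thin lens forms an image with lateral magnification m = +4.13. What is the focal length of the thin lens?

f = 259 cm (converging)

m = −d_i/d_o ⇒ d_i = −m·d_o = −(+4.13)·(196) = -809.5 cm.
1/f = 1/d_o + 1/d_i = 1/(196) + 1/(-809.5) = 0.003867, so f = 259 cm.
Since f is positive, the thin lens is converging.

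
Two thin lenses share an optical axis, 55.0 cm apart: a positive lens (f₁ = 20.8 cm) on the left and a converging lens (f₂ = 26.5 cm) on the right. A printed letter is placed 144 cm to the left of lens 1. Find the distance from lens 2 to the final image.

194 cm

Lens 1: 1/d_i1 = 1/f₁ − 1/d_o1 = 1/(20.8) − 1/(144) = 0.04113, so d_i1 = 24.31 cm.
The intermediate image is 24.31 cm to the right of lens 1, which is 55.0 − (24.31) = 30.69 cm to the left of lens 2, so d_o2 = +30.69 cm.
Lens 2: 1/d_i2 = 1/f₂ − 1/d_o2 = 1/(26.5) − 1/(30.69) = 0.005152, so d_i2 = 194 cm.
The final image is real, 194 cm to the right of lens 2 (overall magnification ≈ 1.1).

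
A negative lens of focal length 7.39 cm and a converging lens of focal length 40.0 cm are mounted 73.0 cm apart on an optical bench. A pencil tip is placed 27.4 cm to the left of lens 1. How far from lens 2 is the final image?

81.2 cm

Lens 1 is diverging, so f₁ = −7.39 cm.
Lens 1: 1/d_i1 = 1/f₁ − 1/d_o1 = 1/(-7.39) − 1/(27.4) = -0.1718, so d_i1 = -5.820 cm.
The intermediate image is 5.820 cm to the left of lens 1 (virtual), which is 73.0 − (-5.820) = 78.82 cm to the left of lens 2, so d_o2 = +78.82 cm.
Lens 2: 1/d_i2 = 1/f₂ − 1/d_o2 = 1/(40.0) − 1/(78.82) = 0.01231, so d_i2 = 81.2 cm.
The final image is real, 81.2 cm to the right of lens 2 (overall magnification ≈ -0.22).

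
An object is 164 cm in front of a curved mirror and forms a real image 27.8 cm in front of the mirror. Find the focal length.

f = 23.8 cm (concave)

Real image ⇒ d_i = +27.8 cm.
1/f = 1/d_o + 1/d_i = 1/(164) + 1/(27.8) = 0.04207, so f = 23.8 cm.
Since f is positive, the curved mirror is concave.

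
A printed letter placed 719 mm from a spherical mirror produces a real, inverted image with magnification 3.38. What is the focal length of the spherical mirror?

m = −d_i/d_o ⇒ d_i = −m·d_o = −(-3.38)·(719) = 2430 mm.
1/f = 1/d_o + 1/d_i = 1/(719) + 1/(2430) = 0.001802, so f = 555 mm.
Since f is positive, the spherical mirror is concave.

f = 555 mm (concave)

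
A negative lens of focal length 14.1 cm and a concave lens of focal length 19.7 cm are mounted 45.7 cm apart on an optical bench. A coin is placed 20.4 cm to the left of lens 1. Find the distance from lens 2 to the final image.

14.4 cm

Lens 1 is diverging, so f₁ = −14.1 cm.
Lens 1: 1/d_i1 = 1/f₁ − 1/d_o1 = 1/(-14.1) − 1/(20.4) = -0.1199, so d_i1 = -8.337 cm.
The intermediate image is 8.337 cm to the left of lens 1 (virtual), which is 45.7 − (-8.337) = 54.04 cm to the left of lens 2, so d_o2 = +54.04 cm.
Lens 2 is diverging, so f₂ = −19.7 cm.
Lens 2: 1/d_i2 = 1/f₂ − 1/d_o2 = 1/(-19.7) − 1/(54.04) = -0.06927, so d_i2 = -14.4 cm.
The final image is virtual, 14.4 cm to the left of lens 2 (overall magnification ≈ 0.11).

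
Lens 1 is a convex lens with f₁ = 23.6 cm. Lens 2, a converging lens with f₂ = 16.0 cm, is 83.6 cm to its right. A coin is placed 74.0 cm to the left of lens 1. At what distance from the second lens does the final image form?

23.8 cm

Lens 1: 1/d_i1 = 1/f₁ − 1/d_o1 = 1/(23.6) − 1/(74.0) = 0.02886, so d_i1 = 34.65 cm.
The intermediate image is 34.65 cm to the right of lens 1, which is 83.6 − (34.65) = 48.95 cm to the left of lens 2, so d_o2 = +48.95 cm.
Lens 2: 1/d_i2 = 1/f₂ − 1/d_o2 = 1/(16.0) − 1/(48.95) = 0.04207, so d_i2 = 23.8 cm.
The final image is real, 23.8 cm to the right of lens 2 (overall magnification ≈ 0.23).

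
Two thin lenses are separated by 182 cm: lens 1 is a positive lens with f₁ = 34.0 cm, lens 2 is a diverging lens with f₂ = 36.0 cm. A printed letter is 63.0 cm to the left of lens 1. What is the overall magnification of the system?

Lens 1: 1/d_i1 = 1/(34.0) − 1/(63.0) = 0.01354, so d_i1 = 73.86 cm; m₁ = −d_i1/d_o1 = -1.172.
d_o2 = 182 − (73.86) = 108.1 cm.
f₂ = −36.0 cm (diverging).
Lens 2: 1/d_i2 = 1/(-36.0) − 1/(108.1) = -0.03703, so d_i2 = -27.01 cm; m₂ = −d_i2/d_o2 = +0.2498.
m = m₁·m₂ = (-1.172)(+0.2498) = -0.293.

m = -0.293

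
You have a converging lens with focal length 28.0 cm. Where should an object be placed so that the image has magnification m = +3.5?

m = −d_i/d_o ⇒ d_i = −m·d_o.
1/f = 1/d_o + 1/d_i = 1/d_o − 1/(m·d_o) = (1 − 1/m)/d_o, so d_o = f(1 − 1/m) = (28.00)(1 − 1/(+3.5)) = 20.0 cm.

20.0 cm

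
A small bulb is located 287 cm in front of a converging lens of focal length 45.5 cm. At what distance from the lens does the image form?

Thin-lens equation: 1/q = 1/f − 1/p = 1/(45.50) − 1/(287) = 0.02198 − 0.003484 = 0.01849, so q = 54.1 cm.
The image is real, inverted and reduced, on the far side of the lens.

54.1 cm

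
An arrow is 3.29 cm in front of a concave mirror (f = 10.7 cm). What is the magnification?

m = +1.44

1/d_i = 1/f − 1/d_o = 1/(10.70) − 1/(3.29) = -0.2105, so d_i = -4.751 cm.
m = −d_i/d_o = −(-4.751)/(3.29) = +1.44.
The image is virtual, upright and enlarged, behind the mirror.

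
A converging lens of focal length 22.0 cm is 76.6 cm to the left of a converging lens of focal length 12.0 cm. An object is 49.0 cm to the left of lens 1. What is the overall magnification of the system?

m = +0.396

Lens 1: 1/d_i1 = 1/(22.0) − 1/(49.0) = 0.02505, so d_i1 = 39.93 cm; m₁ = −d_i1/d_o1 = -0.8149.
d_o2 = 76.6 − (39.93) = 36.67 cm.
Lens 2: 1/d_i2 = 1/(12.0) − 1/(36.67) = 0.05606, so d_i2 = 17.84 cm; m₂ = −d_i2/d_o2 = -0.4864.
m = m₁·m₂ = (-0.8149)(-0.4864) = +0.396.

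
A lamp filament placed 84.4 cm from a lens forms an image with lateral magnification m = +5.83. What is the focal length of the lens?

m = −d_i/d_o ⇒ d_i = −m·d_o = −(+5.83)·(84.4) = -492.1 cm.
1/f = 1/d_o + 1/d_i = 1/(84.4) + 1/(-492.1) = 0.009816, so f = 102 cm.
Since f is positive, the lens is converging.

f = 102 cm (converging)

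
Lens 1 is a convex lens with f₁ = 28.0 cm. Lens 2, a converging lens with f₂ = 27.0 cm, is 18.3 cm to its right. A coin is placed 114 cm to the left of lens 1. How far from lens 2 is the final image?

Lens 1: 1/d_i1 = 1/f₁ − 1/d_o1 = 1/(28.0) − 1/(114) = 0.02694, so d_i1 = 37.12 cm.
The intermediate image is 37.12 cm to the right of lens 1, which lies 18.82 cm to the right of lens 2 — a virtual object — so d_o2 = −18.82 cm.
Lens 2: 1/d_i2 = 1/f₂ − 1/d_o2 = 1/(27.0) − 1/(-18.82) = 0.09017, so d_i2 = 11.1 cm.
The final image is real, 11.1 cm to the right of lens 2 (overall magnification ≈ -0.19).

11.1 cm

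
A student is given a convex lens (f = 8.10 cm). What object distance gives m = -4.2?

10.0 cm

m = −d_i/d_o ⇒ d_i = −m·d_o.
1/f = 1/d_o + 1/d_i = 1/d_o − 1/(m·d_o) = (1 − 1/m)/d_o, so d_o = f(1 − 1/m) = (8.100)(1 − 1/(-4.2)) = 10.0 cm.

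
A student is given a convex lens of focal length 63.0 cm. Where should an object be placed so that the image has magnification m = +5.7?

m = −d_i/d_o ⇒ d_i = −m·d_o.
1/f = 1/d_o + 1/d_i = 1/d_o − 1/(m·d_o) = (1 − 1/m)/d_o, so d_o = f(1 − 1/m) = (63.00)(1 − 1/(+5.7)) = 51.9 cm.

51.9 cm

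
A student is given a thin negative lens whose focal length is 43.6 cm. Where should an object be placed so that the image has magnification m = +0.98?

0.890 cm

For a negative lens, f = -43.6 cm.
m = −d_i/d_o ⇒ d_i = −m·d_o.
1/f = 1/d_o + 1/d_i = 1/d_o − 1/(m·d_o) = (1 − 1/m)/d_o, so d_o = f(1 − 1/m) = (-43.60)(1 − 1/(+0.98)) = 0.890 cm.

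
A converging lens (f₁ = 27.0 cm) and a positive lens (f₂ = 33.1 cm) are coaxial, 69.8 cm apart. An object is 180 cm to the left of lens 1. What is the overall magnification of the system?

Lens 1: 1/d_i1 = 1/(27.0) − 1/(180) = 0.03148, so d_i1 = 31.76 cm; m₁ = −d_i1/d_o1 = -0.1764.
d_o2 = 69.8 − (31.76) = 38.04 cm.
Lens 2: 1/d_i2 = 1/(33.1) − 1/(38.04) = 0.003923, so d_i2 = 254.9 cm; m₂ = −d_i2/d_o2 = -6.700.
m = m₁·m₂ = (-0.1764)(-6.700) = +1.18.

m = +1.18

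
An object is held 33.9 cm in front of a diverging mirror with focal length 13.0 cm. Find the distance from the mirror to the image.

9.40 cm

For a diverging mirror, f = -13.0 cm.
Mirror equation: 1/v = 1/f − 1/u = 1/(-13.00) − 1/(33.9) = -0.07692 − 0.02950 = -0.1064, so v = -9.40 cm.
The image is virtual, upright and reduced, behind the mirror.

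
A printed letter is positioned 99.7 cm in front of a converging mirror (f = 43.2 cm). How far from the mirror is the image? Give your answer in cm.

Mirror equation: 1/s_i = 1/f − 1/s_o = 1/(43.20) − 1/(99.7) = 0.02315 − 0.01003 = 0.01312, so s_i = 76.2 cm.
The image is real, inverted and reduced, in front of the mirror.

76.2 cm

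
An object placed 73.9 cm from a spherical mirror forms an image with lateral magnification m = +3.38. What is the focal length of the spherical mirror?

m = −d_i/d_o ⇒ d_i = −m·d_o = −(+3.38)·(73.9) = -249.8 cm.
1/f = 1/d_o + 1/d_i = 1/(73.9) + 1/(-249.8) = 0.009529, so f = 105 cm.
Since f is positive, the spherical mirror is concave.

f = 105 cm (concave)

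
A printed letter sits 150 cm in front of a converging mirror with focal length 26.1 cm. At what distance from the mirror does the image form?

31.6 cm

Mirror equation: 1/v = 1/f − 1/u = 1/(26.10) − 1/(150) = 0.03831 − 0.006667 = 0.03165, so v = 31.6 cm.
The image is real, inverted and reduced, in front of the mirror.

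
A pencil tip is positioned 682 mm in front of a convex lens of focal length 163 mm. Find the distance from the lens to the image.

Thin-lens equation: 1/s_i = 1/f − 1/s_o = 1/(163.0) − 1/(682) = 0.006135 − 0.001466 = 0.004669, so s_i = 214 mm.
The image is real, inverted and reduced, on the far side of the lens.

214 mm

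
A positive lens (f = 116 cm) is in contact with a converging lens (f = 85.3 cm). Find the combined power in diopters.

P₁ = 1/f₁ = 1/(1.16 m) = +0.8621 D; P₂ = 1/f₂ = 1/(0.853 m) = +1.172 D.
For thin lenses in contact, P = P₁ + P₂ = (+0.8621) + (+1.172) = +2.03 D.

P = +2.03 D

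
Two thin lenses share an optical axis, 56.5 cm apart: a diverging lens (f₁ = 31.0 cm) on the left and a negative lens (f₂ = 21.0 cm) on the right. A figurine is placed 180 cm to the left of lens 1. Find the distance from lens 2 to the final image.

16.8 cm

Lens 1 is diverging, so f₁ = −31.0 cm.
Lens 1: 1/d_i1 = 1/f₁ − 1/d_o1 = 1/(-31.0) − 1/(180) = -0.03781, so d_i1 = -26.45 cm.
The intermediate image is 26.45 cm to the left of lens 1 (virtual), which is 56.5 − (-26.45) = 82.95 cm to the left of lens 2, so d_o2 = +82.95 cm.
Lens 2 is diverging, so f₂ = −21.0 cm.
Lens 2: 1/d_i2 = 1/f₂ − 1/d_o2 = 1/(-21.0) − 1/(82.95) = -0.05967, so d_i2 = -16.8 cm.
The final image is virtual, 16.8 cm to the left of lens 2 (overall magnification ≈ 0.030).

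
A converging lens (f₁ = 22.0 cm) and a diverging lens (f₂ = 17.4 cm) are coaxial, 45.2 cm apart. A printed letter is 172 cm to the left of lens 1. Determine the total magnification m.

m = -0.0683

Lens 1: 1/d_i1 = 1/(22.0) − 1/(172) = 0.03964, so d_i1 = 25.23 cm; m₁ = −d_i1/d_o1 = -0.1467.
d_o2 = 45.2 − (25.23) = 19.97 cm.
f₂ = −17.4 cm (diverging).
Lens 2: 1/d_i2 = 1/(-17.4) − 1/(19.97) = -0.1075, so d_i2 = -9.298 cm; m₂ = −d_i2/d_o2 = +0.4656.
m = m₁·m₂ = (-0.1467)(+0.4656) = -0.0683.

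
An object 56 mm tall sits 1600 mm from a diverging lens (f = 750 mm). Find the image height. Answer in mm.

For a diverging lens, f = -750 mm.
1/d_i = 1/f − 1/d_o = 1/(-750.0) − 1/(1600) = -0.001958, so d_i = -510.6 mm.
m = −d_i/d_o = +0.3191.
|h_i| = |m|·h_o = 0.3191 × 56 = 17.9 mm. The image is virtual, upright and reduced, on the same side as the object.

17.9 mm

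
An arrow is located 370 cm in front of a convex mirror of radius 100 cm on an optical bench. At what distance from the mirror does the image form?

f = R/2 = 100/2 = 50.00 cm; for a convex mirror, f = -50.00 cm.
Mirror equation: 1/s_i = 1/f − 1/s_o = 1/(-50.00) − 1/(370) = -0.02000 − 0.002703 = -0.02270, so s_i = -44.0 cm.
The image is virtual, upright and reduced, behind the mirror.

44.0 cm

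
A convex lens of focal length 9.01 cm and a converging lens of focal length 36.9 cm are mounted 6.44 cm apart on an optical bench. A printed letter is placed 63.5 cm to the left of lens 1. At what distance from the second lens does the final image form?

Lens 1: 1/d_i1 = 1/f₁ − 1/d_o1 = 1/(9.01) − 1/(63.5) = 0.09524, so d_i1 = 10.50 cm.
The intermediate image is 10.50 cm to the right of lens 1, which lies 4.060 cm to the right of lens 2 — a virtual object — so d_o2 = −4.060 cm.
Lens 2: 1/d_i2 = 1/f₂ − 1/d_o2 = 1/(36.9) − 1/(-4.060) = 0.2734, so d_i2 = 3.66 cm.
The final image is real, 3.66 cm to the right of lens 2 (overall magnification ≈ -0.15).

3.66 cm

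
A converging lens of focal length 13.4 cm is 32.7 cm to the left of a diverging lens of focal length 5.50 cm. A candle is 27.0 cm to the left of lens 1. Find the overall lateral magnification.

Lens 1: 1/d_i1 = 1/(13.4) − 1/(27.0) = 0.03759, so d_i1 = 26.60 cm; m₁ = −d_i1/d_o1 = -0.9852.
d_o2 = 32.7 − (26.60) = 6.100 cm.
f₂ = −5.50 cm (diverging).
Lens 2: 1/d_i2 = 1/(-5.50) − 1/(6.100) = -0.3458, so d_i2 = -2.892 cm; m₂ = −d_i2/d_o2 = +0.4741.
m = m₁·m₂ = (-0.9852)(+0.4741) = -0.467.

m = -0.467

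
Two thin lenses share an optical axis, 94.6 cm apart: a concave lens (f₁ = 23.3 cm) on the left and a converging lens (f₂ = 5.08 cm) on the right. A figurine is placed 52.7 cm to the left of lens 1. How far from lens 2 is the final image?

5.32 cm

Lens 1 is diverging, so f₁ = −23.3 cm.
Lens 1: 1/d_i1 = 1/f₁ − 1/d_o1 = 1/(-23.3) − 1/(52.7) = -0.06189, so d_i1 = -16.16 cm.
The intermediate image is 16.16 cm to the left of lens 1 (virtual), which is 94.6 − (-16.16) = 110.8 cm to the left of lens 2, so d_o2 = +110.8 cm.
Lens 2: 1/d_i2 = 1/f₂ − 1/d_o2 = 1/(5.08) − 1/(110.8) = 0.1878, so d_i2 = 5.32 cm.
The final image is real, 5.32 cm to the right of lens 2 (overall magnification ≈ -0.015).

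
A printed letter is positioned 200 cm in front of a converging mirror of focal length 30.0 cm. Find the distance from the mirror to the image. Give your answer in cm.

Mirror equation: 1/s_i = 1/f − 1/s_o = 1/(30.00) − 1/(200) = 0.03333 − 0.005000 = 0.02833, so s_i = 35.3 cm.
The image is real, inverted and reduced, in front of the mirror.

35.3 cm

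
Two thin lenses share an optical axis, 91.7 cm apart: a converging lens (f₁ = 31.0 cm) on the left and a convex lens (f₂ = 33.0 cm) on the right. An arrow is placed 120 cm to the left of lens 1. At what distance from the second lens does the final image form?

Lens 1: 1/d_i1 = 1/f₁ − 1/d_o1 = 1/(31.0) − 1/(120) = 0.02392, so d_i1 = 41.80 cm.
The intermediate image is 41.80 cm to the right of lens 1, which is 91.7 − (41.80) = 49.90 cm to the left of lens 2, so d_o2 = +49.90 cm.
Lens 2: 1/d_i2 = 1/f₂ − 1/d_o2 = 1/(33.0) − 1/(49.90) = 0.01026, so d_i2 = 97.4 cm.
The final image is real, 97.4 cm to the right of lens 2 (overall magnification ≈ 0.68).

97.4 cm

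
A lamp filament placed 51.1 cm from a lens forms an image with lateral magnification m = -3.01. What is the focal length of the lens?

m = −d_i/d_o ⇒ d_i = −m·d_o = −(-3.01)·(51.1) = 153.8 cm.
1/f = 1/d_o + 1/d_i = 1/(51.1) + 1/(153.8) = 0.02607, so f = 38.4 cm.
Since f is positive, the lens is converging.

f = 38.4 cm (converging)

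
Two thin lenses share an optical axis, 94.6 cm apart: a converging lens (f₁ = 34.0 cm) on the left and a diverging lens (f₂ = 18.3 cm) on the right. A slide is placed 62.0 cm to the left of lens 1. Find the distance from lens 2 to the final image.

Lens 1: 1/d_i1 = 1/f₁ − 1/d_o1 = 1/(34.0) − 1/(62.0) = 0.01328, so d_i1 = 75.29 cm.
The intermediate image is 75.29 cm to the right of lens 1, which is 94.6 − (75.29) = 19.31 cm to the left of lens 2, so d_o2 = +19.31 cm.
Lens 2 is diverging, so f₂ = −18.3 cm.
Lens 2: 1/d_i2 = 1/f₂ − 1/d_o2 = 1/(-18.3) − 1/(19.31) = -0.1064, so d_i2 = -9.40 cm.
The final image is virtual, 9.40 cm to the left of lens 2 (overall magnification ≈ -0.59).

9.40 cm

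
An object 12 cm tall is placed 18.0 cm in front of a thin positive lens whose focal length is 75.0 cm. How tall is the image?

1/d_i = 1/f − 1/d_o = 1/(75.00) − 1/(18.0) = -0.04222, so d_i = -23.68 cm.
m = −d_i/d_o = +1.316.
|h_i| = |m|·h_o = 1.316 × 12 = 15.8 cm. The image is virtual, upright and enlarged, on the same side as the object.

15.8 cm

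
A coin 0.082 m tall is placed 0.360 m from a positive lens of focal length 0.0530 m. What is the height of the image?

1/d_i = 1/f − 1/d_o = 1/(0.05300) − 1/(0.360) = 16.09, so d_i = 0.06215 m.
m = −d_i/d_o = -0.1726.
|h_i| = |m|·h_o = 0.1726 × 0.082 = 0.0142 m. The image is real, inverted and reduced, on the far side of the lens.

0.0142 m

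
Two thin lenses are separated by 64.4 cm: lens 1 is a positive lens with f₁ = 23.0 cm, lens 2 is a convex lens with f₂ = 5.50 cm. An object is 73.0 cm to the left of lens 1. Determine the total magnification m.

m = +0.0999

Lens 1: 1/d_i1 = 1/(23.0) − 1/(73.0) = 0.02978, so d_i1 = 33.58 cm; m₁ = −d_i1/d_o1 = -0.4600.
d_o2 = 64.4 − (33.58) = 30.82 cm.
Lens 2: 1/d_i2 = 1/(5.50) − 1/(30.82) = 0.1494, so d_i2 = 6.695 cm; m₂ = −d_i2/d_o2 = -0.2172.
m = m₁·m₂ = (-0.4600)(-0.2172) = +0.0999.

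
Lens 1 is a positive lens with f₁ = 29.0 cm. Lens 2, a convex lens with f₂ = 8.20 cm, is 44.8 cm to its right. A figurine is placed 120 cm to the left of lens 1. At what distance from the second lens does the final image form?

Lens 1: 1/d_i1 = 1/f₁ − 1/d_o1 = 1/(29.0) − 1/(120) = 0.02615, so d_i1 = 38.24 cm.
The intermediate image is 38.24 cm to the right of lens 1, which is 44.8 − (38.24) = 6.560 cm to the left of lens 2, so d_o2 = +6.560 cm.
Lens 2: 1/d_i2 = 1/f₂ − 1/d_o2 = 1/(8.20) − 1/(6.560) = -0.03049, so d_i2 = -32.8 cm.
The final image is virtual, 32.8 cm to the left of lens 2 (overall magnification ≈ -1.6).

32.8 cm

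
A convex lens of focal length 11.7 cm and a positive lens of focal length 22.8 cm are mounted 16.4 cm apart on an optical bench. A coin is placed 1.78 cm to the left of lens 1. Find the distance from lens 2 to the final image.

Lens 1: 1/d_i1 = 1/f₁ − 1/d_o1 = 1/(11.7) − 1/(1.78) = -0.4763, so d_i1 = -2.099 cm.
The intermediate image is 2.099 cm to the left of lens 1 (virtual), which is 16.4 − (-2.099) = 18.50 cm to the left of lens 2, so d_o2 = +18.50 cm.
Lens 2: 1/d_i2 = 1/f₂ − 1/d_o2 = 1/(22.8) − 1/(18.50) = -0.01019, so d_i2 = -98.1 cm.
The final image is virtual, 98.1 cm to the left of lens 2 (overall magnification ≈ 6.3).

98.1 cm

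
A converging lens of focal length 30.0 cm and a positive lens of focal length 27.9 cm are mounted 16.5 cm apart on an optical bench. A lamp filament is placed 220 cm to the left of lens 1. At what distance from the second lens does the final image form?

11.0 cm

Lens 1: 1/d_i1 = 1/f₁ − 1/d_o1 = 1/(30.0) − 1/(220) = 0.02879, so d_i1 = 34.74 cm.
The intermediate image is 34.74 cm to the right of lens 1, which lies 18.24 cm to the right of lens 2 — a virtual object — so d_o2 = −18.24 cm.
Lens 2: 1/d_i2 = 1/f₂ − 1/d_o2 = 1/(27.9) − 1/(-18.24) = 0.09067, so d_i2 = 11.0 cm.
The final image is real, 11.0 cm to the right of lens 2 (overall magnification ≈ -0.095).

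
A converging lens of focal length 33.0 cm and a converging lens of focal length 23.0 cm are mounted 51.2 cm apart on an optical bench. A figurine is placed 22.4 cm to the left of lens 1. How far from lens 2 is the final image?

Lens 1: 1/d_i1 = 1/f₁ − 1/d_o1 = 1/(33.0) − 1/(22.4) = -0.01434, so d_i1 = -69.74 cm.
The intermediate image is 69.74 cm to the left of lens 1 (virtual), which is 51.2 − (-69.74) = 120.9 cm to the left of lens 2, so d_o2 = +120.9 cm.
Lens 2: 1/d_i2 = 1/f₂ − 1/d_o2 = 1/(23.0) − 1/(120.9) = 0.03521, so d_i2 = 28.4 cm.
The final image is real, 28.4 cm to the right of lens 2 (overall magnification ≈ -0.73).

28.4 cm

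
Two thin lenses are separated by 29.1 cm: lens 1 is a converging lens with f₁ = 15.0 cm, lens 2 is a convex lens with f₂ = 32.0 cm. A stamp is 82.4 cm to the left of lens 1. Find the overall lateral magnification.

Lens 1: 1/d_i1 = 1/(15.0) − 1/(82.4) = 0.05453, so d_i1 = 18.34 cm; m₁ = −d_i1/d_o1 = -0.2226.
d_o2 = 29.1 − (18.34) = 10.76 cm.
Lens 2: 1/d_i2 = 1/(32.0) − 1/(10.76) = -0.06169, so d_i2 = -16.21 cm; m₂ = −d_i2/d_o2 = +1.507.
m = m₁·m₂ = (-0.2226)(+1.507) = -0.335.

m = -0.335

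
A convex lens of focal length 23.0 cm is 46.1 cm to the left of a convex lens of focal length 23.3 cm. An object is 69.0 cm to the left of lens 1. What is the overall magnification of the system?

Lens 1: 1/d_i1 = 1/(23.0) − 1/(69.0) = 0.02899, so d_i1 = 34.50 cm; m₁ = −d_i1/d_o1 = -0.5000.
d_o2 = 46.1 − (34.50) = 11.60 cm.
Lens 2: 1/d_i2 = 1/(23.3) − 1/(11.60) = -0.04329, so d_i2 = -23.10 cm; m₂ = −d_i2/d_o2 = +1.991.
m = m₁·m₂ = (-0.5000)(+1.991) = -0.996.

m = -0.996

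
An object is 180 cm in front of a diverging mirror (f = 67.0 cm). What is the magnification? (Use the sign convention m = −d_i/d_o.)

For a diverging mirror, f = -67.0 cm.
1/d_i = 1/f − 1/d_o = 1/(-67.00) − 1/(180) = -0.02048, so d_i = -48.83 cm.
m = −d_i/d_o = −(-48.83)/(180) = +0.271.
The image is virtual, upright and reduced, behind the mirror.

m = +0.271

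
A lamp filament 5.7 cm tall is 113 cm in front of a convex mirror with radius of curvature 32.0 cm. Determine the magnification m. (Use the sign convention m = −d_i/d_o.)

f = R/2 = 32.0/2 = 16.00 cm; for a convex mirror, f = -16.00 cm.
1/d_i = 1/f − 1/d_o = 1/(-16.00) − 1/(113) = -0.07135, so d_i = -14.02 cm.
m = −d_i/d_o = −(-14.02)/(113) = +0.124.
The image is virtual, upright and reduced, behind the mirror.

m = +0.124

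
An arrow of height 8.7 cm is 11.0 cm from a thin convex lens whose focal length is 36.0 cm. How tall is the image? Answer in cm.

1/d_i = 1/f − 1/d_o = 1/(36.00) − 1/(11.0) = -0.06313, so d_i = -15.84 cm.
m = −d_i/d_o = +1.440.
|h_i| = |m|·h_o = 1.440 × 8.7 = 12.5 cm. The image is virtual, upright and enlarged, on the same side as the object.

12.5 cm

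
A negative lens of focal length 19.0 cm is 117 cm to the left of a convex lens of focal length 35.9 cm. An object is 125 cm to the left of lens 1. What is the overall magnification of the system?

m = -0.0485

f₁ = −19.0 cm (diverging).
Lens 1: 1/d_i1 = 1/(-19.0) − 1/(125) = -0.06063, so d_i1 = -16.49 cm; m₁ = −d_i1/d_o1 = +0.1319.
d_o2 = 117 − (-16.49) = 133.5 cm.
Lens 2: 1/d_i2 = 1/(35.9) − 1/(133.5) = 0.02036, so d_i2 = 49.11 cm; m₂ = −d_i2/d_o2 = -0.3678.
m = m₁·m₂ = (+0.1319)(-0.3678) = -0.0485.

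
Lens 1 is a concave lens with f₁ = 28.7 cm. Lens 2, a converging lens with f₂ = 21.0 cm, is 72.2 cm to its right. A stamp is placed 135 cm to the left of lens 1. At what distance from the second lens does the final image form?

26.9 cm

Lens 1 is diverging, so f₁ = −28.7 cm.
Lens 1: 1/d_i1 = 1/f₁ − 1/d_o1 = 1/(-28.7) − 1/(135) = -0.04225, so d_i1 = -23.67 cm.
The intermediate image is 23.67 cm to the left of lens 1 (virtual), which is 72.2 − (-23.67) = 95.87 cm to the left of lens 2, so d_o2 = +95.87 cm.
Lens 2: 1/d_i2 = 1/f₂ − 1/d_o2 = 1/(21.0) − 1/(95.87) = 0.03719, so d_i2 = 26.9 cm.
The final image is real, 26.9 cm to the right of lens 2 (overall magnification ≈ -0.049).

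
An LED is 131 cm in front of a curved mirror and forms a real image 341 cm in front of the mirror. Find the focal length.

Real image ⇒ d_i = +341 cm.
1/f = 1/d_o + 1/d_i = 1/(131) + 1/(341) = 0.01057, so f = 94.6 cm.
Since f is positive, the curved mirror is concave.

f = 94.6 cm (concave)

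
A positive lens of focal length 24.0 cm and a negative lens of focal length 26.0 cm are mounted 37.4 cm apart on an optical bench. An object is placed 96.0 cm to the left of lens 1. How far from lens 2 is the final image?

4.47 cm

Lens 1: 1/d_i1 = 1/f₁ − 1/d_o1 = 1/(24.0) − 1/(96.0) = 0.03125, so d_i1 = 32.00 cm.
The intermediate image is 32.00 cm to the right of lens 1, which is 37.4 − (32.00) = 5.400 cm to the left of lens 2, so d_o2 = +5.400 cm.
Lens 2 is diverging, so f₂ = −26.0 cm.
Lens 2: 1/d_i2 = 1/f₂ − 1/d_o2 = 1/(-26.0) − 1/(5.400) = -0.2236, so d_i2 = -4.47 cm.
The final image is virtual, 4.47 cm to the left of lens 2 (overall magnification ≈ -0.28).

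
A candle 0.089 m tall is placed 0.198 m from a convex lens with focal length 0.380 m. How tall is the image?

1/d_i = 1/f − 1/d_o = 1/(0.3800) − 1/(0.198) = -2.419, so d_i = -0.4134 m.
m = −d_i/d_o = +2.088.
|h_i| = |m|·h_o = 2.088 × 0.089 = 0.186 m. The image is virtual, upright and enlarged, on the same side as the object.

0.186 m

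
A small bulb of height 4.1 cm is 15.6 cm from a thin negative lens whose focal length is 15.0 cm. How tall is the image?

2.01 cm

For a negative lens, f = -15.0 cm.
1/d_i = 1/f − 1/d_o = 1/(-15.00) − 1/(15.6) = -0.1308, so d_i = -7.647 cm.
m = −d_i/d_o = +0.4902.
|h_i| = |m|·h_o = 0.4902 × 4.1 = 2.01 cm. The image is virtual, upright and reduced, on the same side as the object.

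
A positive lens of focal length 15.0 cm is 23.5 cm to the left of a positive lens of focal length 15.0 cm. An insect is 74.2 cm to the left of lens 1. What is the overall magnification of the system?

m = -0.369

Lens 1: 1/d_i1 = 1/(15.0) − 1/(74.2) = 0.05319, so d_i1 = 18.80 cm; m₁ = −d_i1/d_o1 = -0.2534.
d_o2 = 23.5 − (18.80) = 4.700 cm.
Lens 2: 1/d_i2 = 1/(15.0) − 1/(4.700) = -0.1461, so d_i2 = -6.845 cm; m₂ = −d_i2/d_o2 = +1.456.
m = m₁·m₂ = (-0.2534)(+1.456) = -0.369.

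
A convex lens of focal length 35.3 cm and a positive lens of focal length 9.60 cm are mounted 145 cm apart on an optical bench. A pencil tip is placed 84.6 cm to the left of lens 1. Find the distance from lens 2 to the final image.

Lens 1: 1/d_i1 = 1/f₁ − 1/d_o1 = 1/(35.3) − 1/(84.6) = 0.01651, so d_i1 = 60.58 cm.
The intermediate image is 60.58 cm to the right of lens 1, which is 145 − (60.58) = 84.42 cm to the left of lens 2, so d_o2 = +84.42 cm.
Lens 2: 1/d_i2 = 1/f₂ − 1/d_o2 = 1/(9.60) − 1/(84.42) = 0.09232, so d_i2 = 10.8 cm.
The final image is real, 10.8 cm to the right of lens 2 (overall magnification ≈ 0.092).

10.8 cm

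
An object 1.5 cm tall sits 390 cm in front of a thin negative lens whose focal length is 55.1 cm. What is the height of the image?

0.186 cm

For a negative lens, f = -55.1 cm.
1/d_i = 1/f − 1/d_o = 1/(-55.10) − 1/(390) = -0.02071, so d_i = -48.28 cm.
m = −d_i/d_o = +0.1238.
|h_i| = |m|·h_o = 0.1238 × 1.5 = 0.186 cm. The image is virtual, upright and reduced, on the same side as the object.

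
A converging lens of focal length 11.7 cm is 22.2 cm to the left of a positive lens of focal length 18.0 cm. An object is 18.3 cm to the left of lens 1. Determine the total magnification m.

m = -1.13

Lens 1: 1/d_i1 = 1/(11.7) − 1/(18.3) = 0.03083, so d_i1 = 32.44 cm; m₁ = −d_i1/d_o1 = -1.773.
d_o2 = 22.2 − (32.44) = -10.24 cm (virtual object).
Lens 2: 1/d_i2 = 1/(18.0) − 1/(-10.24) = 0.1532, so d_i2 = 6.527 cm; m₂ = −d_i2/d_o2 = +0.6374.
m = m₁·m₂ = (-1.773)(+0.6374) = -1.13.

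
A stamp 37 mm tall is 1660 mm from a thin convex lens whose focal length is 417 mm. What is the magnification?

m = -0.335

1/d_i = 1/f − 1/d_o = 1/(417.0) − 1/(1660) = 0.001796, so d_i = 556.9 mm.
m = −d_i/d_o = −(556.9)/(1660) = -0.335.
The image is real, inverted and reduced, on the far side of the lens.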